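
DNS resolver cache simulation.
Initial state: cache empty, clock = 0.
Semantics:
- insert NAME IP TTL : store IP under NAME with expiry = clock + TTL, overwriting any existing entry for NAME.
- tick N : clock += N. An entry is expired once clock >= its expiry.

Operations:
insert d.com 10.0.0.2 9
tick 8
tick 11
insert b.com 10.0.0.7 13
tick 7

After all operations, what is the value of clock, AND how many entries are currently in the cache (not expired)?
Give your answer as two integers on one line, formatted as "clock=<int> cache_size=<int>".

Op 1: insert d.com -> 10.0.0.2 (expiry=0+9=9). clock=0
Op 2: tick 8 -> clock=8.
Op 3: tick 11 -> clock=19. purged={d.com}
Op 4: insert b.com -> 10.0.0.7 (expiry=19+13=32). clock=19
Op 5: tick 7 -> clock=26.
Final clock = 26
Final cache (unexpired): {b.com} -> size=1

Answer: clock=26 cache_size=1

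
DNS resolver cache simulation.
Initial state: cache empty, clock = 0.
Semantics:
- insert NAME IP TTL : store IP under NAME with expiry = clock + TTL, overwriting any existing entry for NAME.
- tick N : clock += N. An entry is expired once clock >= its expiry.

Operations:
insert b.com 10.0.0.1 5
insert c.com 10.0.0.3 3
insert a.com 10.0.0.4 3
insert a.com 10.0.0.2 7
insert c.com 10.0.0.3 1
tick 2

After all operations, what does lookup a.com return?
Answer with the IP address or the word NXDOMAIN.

Op 1: insert b.com -> 10.0.0.1 (expiry=0+5=5). clock=0
Op 2: insert c.com -> 10.0.0.3 (expiry=0+3=3). clock=0
Op 3: insert a.com -> 10.0.0.4 (expiry=0+3=3). clock=0
Op 4: insert a.com -> 10.0.0.2 (expiry=0+7=7). clock=0
Op 5: insert c.com -> 10.0.0.3 (expiry=0+1=1). clock=0
Op 6: tick 2 -> clock=2. purged={c.com}
lookup a.com: present, ip=10.0.0.2 expiry=7 > clock=2

Answer: 10.0.0.2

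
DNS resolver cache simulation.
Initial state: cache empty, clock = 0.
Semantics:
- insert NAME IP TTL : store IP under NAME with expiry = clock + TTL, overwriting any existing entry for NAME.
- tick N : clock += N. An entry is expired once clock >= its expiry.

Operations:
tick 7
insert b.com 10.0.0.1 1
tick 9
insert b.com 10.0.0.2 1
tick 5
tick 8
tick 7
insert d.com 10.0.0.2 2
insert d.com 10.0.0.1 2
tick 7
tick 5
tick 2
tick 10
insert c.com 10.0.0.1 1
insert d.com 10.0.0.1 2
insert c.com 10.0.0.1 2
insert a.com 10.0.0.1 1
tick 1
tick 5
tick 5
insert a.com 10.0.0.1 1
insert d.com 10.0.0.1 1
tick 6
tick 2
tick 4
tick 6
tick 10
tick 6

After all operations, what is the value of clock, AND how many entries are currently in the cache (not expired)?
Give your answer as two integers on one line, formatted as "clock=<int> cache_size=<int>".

Op 1: tick 7 -> clock=7.
Op 2: insert b.com -> 10.0.0.1 (expiry=7+1=8). clock=7
Op 3: tick 9 -> clock=16. purged={b.com}
Op 4: insert b.com -> 10.0.0.2 (expiry=16+1=17). clock=16
Op 5: tick 5 -> clock=21. purged={b.com}
Op 6: tick 8 -> clock=29.
Op 7: tick 7 -> clock=36.
Op 8: insert d.com -> 10.0.0.2 (expiry=36+2=38). clock=36
Op 9: insert d.com -> 10.0.0.1 (expiry=36+2=38). clock=36
Op 10: tick 7 -> clock=43. purged={d.com}
Op 11: tick 5 -> clock=48.
Op 12: tick 2 -> clock=50.
Op 13: tick 10 -> clock=60.
Op 14: insert c.com -> 10.0.0.1 (expiry=60+1=61). clock=60
Op 15: insert d.com -> 10.0.0.1 (expiry=60+2=62). clock=60
Op 16: insert c.com -> 10.0.0.1 (expiry=60+2=62). clock=60
Op 17: insert a.com -> 10.0.0.1 (expiry=60+1=61). clock=60
Op 18: tick 1 -> clock=61. purged={a.com}
Op 19: tick 5 -> clock=66. purged={c.com,d.com}
Op 20: tick 5 -> clock=71.
Op 21: insert a.com -> 10.0.0.1 (expiry=71+1=72). clock=71
Op 22: insert d.com -> 10.0.0.1 (expiry=71+1=72). clock=71
Op 23: tick 6 -> clock=77. purged={a.com,d.com}
Op 24: tick 2 -> clock=79.
Op 25: tick 4 -> clock=83.
Op 26: tick 6 -> clock=89.
Op 27: tick 10 -> clock=99.
Op 28: tick 6 -> clock=105.
Final clock = 105
Final cache (unexpired): {} -> size=0

Answer: clock=105 cache_size=0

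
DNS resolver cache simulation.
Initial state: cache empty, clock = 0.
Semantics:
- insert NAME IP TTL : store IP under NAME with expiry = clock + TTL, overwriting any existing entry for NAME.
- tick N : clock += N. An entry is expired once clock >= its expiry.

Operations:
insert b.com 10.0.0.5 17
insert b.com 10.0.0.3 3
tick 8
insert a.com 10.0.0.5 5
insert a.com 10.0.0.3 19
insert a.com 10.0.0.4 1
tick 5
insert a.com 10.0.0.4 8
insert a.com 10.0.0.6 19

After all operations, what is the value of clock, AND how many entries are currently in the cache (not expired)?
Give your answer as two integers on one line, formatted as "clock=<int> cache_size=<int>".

Answer: clock=13 cache_size=1

Derivation:
Op 1: insert b.com -> 10.0.0.5 (expiry=0+17=17). clock=0
Op 2: insert b.com -> 10.0.0.3 (expiry=0+3=3). clock=0
Op 3: tick 8 -> clock=8. purged={b.com}
Op 4: insert a.com -> 10.0.0.5 (expiry=8+5=13). clock=8
Op 5: insert a.com -> 10.0.0.3 (expiry=8+19=27). clock=8
Op 6: insert a.com -> 10.0.0.4 (expiry=8+1=9). clock=8
Op 7: tick 5 -> clock=13. purged={a.com}
Op 8: insert a.com -> 10.0.0.4 (expiry=13+8=21). clock=13
Op 9: insert a.com -> 10.0.0.6 (expiry=13+19=32). clock=13
Final clock = 13
Final cache (unexpired): {a.com} -> size=1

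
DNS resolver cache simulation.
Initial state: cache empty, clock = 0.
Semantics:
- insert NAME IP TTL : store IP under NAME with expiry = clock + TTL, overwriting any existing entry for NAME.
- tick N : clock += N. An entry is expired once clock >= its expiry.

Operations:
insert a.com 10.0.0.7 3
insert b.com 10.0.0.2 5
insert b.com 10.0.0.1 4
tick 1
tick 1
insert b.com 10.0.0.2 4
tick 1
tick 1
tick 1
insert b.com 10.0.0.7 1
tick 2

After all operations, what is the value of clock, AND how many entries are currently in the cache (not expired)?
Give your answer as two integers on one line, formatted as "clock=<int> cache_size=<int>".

Op 1: insert a.com -> 10.0.0.7 (expiry=0+3=3). clock=0
Op 2: insert b.com -> 10.0.0.2 (expiry=0+5=5). clock=0
Op 3: insert b.com -> 10.0.0.1 (expiry=0+4=4). clock=0
Op 4: tick 1 -> clock=1.
Op 5: tick 1 -> clock=2.
Op 6: insert b.com -> 10.0.0.2 (expiry=2+4=6). clock=2
Op 7: tick 1 -> clock=3. purged={a.com}
Op 8: tick 1 -> clock=4.
Op 9: tick 1 -> clock=5.
Op 10: insert b.com -> 10.0.0.7 (expiry=5+1=6). clock=5
Op 11: tick 2 -> clock=7. purged={b.com}
Final clock = 7
Final cache (unexpired): {} -> size=0

Answer: clock=7 cache_size=0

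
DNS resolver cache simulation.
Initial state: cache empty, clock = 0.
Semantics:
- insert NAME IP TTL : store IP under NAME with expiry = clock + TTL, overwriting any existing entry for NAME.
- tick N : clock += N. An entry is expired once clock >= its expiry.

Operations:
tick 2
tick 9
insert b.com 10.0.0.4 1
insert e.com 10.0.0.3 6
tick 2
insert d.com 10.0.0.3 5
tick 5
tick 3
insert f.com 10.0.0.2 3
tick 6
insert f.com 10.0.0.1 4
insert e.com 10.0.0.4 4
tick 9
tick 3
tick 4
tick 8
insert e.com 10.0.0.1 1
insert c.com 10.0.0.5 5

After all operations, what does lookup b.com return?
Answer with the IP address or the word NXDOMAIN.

Answer: NXDOMAIN

Derivation:
Op 1: tick 2 -> clock=2.
Op 2: tick 9 -> clock=11.
Op 3: insert b.com -> 10.0.0.4 (expiry=11+1=12). clock=11
Op 4: insert e.com -> 10.0.0.3 (expiry=11+6=17). clock=11
Op 5: tick 2 -> clock=13. purged={b.com}
Op 6: insert d.com -> 10.0.0.3 (expiry=13+5=18). clock=13
Op 7: tick 5 -> clock=18. purged={d.com,e.com}
Op 8: tick 3 -> clock=21.
Op 9: insert f.com -> 10.0.0.2 (expiry=21+3=24). clock=21
Op 10: tick 6 -> clock=27. purged={f.com}
Op 11: insert f.com -> 10.0.0.1 (expiry=27+4=31). clock=27
Op 12: insert e.com -> 10.0.0.4 (expiry=27+4=31). clock=27
Op 13: tick 9 -> clock=36. purged={e.com,f.com}
Op 14: tick 3 -> clock=39.
Op 15: tick 4 -> clock=43.
Op 16: tick 8 -> clock=51.
Op 17: insert e.com -> 10.0.0.1 (expiry=51+1=52). clock=51
Op 18: insert c.com -> 10.0.0.5 (expiry=51+5=56). clock=51
lookup b.com: not in cache (expired or never inserted)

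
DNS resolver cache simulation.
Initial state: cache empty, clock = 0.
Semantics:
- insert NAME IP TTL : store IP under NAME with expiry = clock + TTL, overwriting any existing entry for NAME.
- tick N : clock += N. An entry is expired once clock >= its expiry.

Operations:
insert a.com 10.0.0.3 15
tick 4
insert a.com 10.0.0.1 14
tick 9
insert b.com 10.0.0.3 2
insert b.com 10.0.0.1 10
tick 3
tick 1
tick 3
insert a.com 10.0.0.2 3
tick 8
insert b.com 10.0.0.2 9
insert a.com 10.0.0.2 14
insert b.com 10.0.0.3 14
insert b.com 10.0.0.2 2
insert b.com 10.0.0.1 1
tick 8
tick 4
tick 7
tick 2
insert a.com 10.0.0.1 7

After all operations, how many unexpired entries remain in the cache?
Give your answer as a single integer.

Op 1: insert a.com -> 10.0.0.3 (expiry=0+15=15). clock=0
Op 2: tick 4 -> clock=4.
Op 3: insert a.com -> 10.0.0.1 (expiry=4+14=18). clock=4
Op 4: tick 9 -> clock=13.
Op 5: insert b.com -> 10.0.0.3 (expiry=13+2=15). clock=13
Op 6: insert b.com -> 10.0.0.1 (expiry=13+10=23). clock=13
Op 7: tick 3 -> clock=16.
Op 8: tick 1 -> clock=17.
Op 9: tick 3 -> clock=20. purged={a.com}
Op 10: insert a.com -> 10.0.0.2 (expiry=20+3=23). clock=20
Op 11: tick 8 -> clock=28. purged={a.com,b.com}
Op 12: insert b.com -> 10.0.0.2 (expiry=28+9=37). clock=28
Op 13: insert a.com -> 10.0.0.2 (expiry=28+14=42). clock=28
Op 14: insert b.com -> 10.0.0.3 (expiry=28+14=42). clock=28
Op 15: insert b.com -> 10.0.0.2 (expiry=28+2=30). clock=28
Op 16: insert b.com -> 10.0.0.1 (expiry=28+1=29). clock=28
Op 17: tick 8 -> clock=36. purged={b.com}
Op 18: tick 4 -> clock=40.
Op 19: tick 7 -> clock=47. purged={a.com}
Op 20: tick 2 -> clock=49.
Op 21: insert a.com -> 10.0.0.1 (expiry=49+7=56). clock=49
Final cache (unexpired): {a.com} -> size=1

Answer: 1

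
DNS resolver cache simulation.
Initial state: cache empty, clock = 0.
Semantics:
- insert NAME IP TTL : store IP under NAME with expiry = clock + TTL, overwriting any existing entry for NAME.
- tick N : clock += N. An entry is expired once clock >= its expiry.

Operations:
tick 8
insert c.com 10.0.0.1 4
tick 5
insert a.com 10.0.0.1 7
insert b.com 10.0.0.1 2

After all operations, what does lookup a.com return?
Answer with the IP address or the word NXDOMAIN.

Answer: 10.0.0.1

Derivation:
Op 1: tick 8 -> clock=8.
Op 2: insert c.com -> 10.0.0.1 (expiry=8+4=12). clock=8
Op 3: tick 5 -> clock=13. purged={c.com}
Op 4: insert a.com -> 10.0.0.1 (expiry=13+7=20). clock=13
Op 5: insert b.com -> 10.0.0.1 (expiry=13+2=15). clock=13
lookup a.com: present, ip=10.0.0.1 expiry=20 > clock=13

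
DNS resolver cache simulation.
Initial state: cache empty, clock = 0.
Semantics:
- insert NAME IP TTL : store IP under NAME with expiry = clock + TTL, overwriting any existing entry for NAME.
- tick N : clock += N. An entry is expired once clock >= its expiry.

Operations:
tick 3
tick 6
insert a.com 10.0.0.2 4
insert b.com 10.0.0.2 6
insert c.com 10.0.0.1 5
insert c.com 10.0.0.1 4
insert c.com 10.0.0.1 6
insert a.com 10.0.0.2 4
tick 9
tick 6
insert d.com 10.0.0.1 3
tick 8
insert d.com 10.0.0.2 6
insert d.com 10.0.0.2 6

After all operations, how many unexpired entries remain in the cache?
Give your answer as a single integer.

Op 1: tick 3 -> clock=3.
Op 2: tick 6 -> clock=9.
Op 3: insert a.com -> 10.0.0.2 (expiry=9+4=13). clock=9
Op 4: insert b.com -> 10.0.0.2 (expiry=9+6=15). clock=9
Op 5: insert c.com -> 10.0.0.1 (expiry=9+5=14). clock=9
Op 6: insert c.com -> 10.0.0.1 (expiry=9+4=13). clock=9
Op 7: insert c.com -> 10.0.0.1 (expiry=9+6=15). clock=9
Op 8: insert a.com -> 10.0.0.2 (expiry=9+4=13). clock=9
Op 9: tick 9 -> clock=18. purged={a.com,b.com,c.com}
Op 10: tick 6 -> clock=24.
Op 11: insert d.com -> 10.0.0.1 (expiry=24+3=27). clock=24
Op 12: tick 8 -> clock=32. purged={d.com}
Op 13: insert d.com -> 10.0.0.2 (expiry=32+6=38). clock=32
Op 14: insert d.com -> 10.0.0.2 (expiry=32+6=38). clock=32
Final cache (unexpired): {d.com} -> size=1

Answer: 1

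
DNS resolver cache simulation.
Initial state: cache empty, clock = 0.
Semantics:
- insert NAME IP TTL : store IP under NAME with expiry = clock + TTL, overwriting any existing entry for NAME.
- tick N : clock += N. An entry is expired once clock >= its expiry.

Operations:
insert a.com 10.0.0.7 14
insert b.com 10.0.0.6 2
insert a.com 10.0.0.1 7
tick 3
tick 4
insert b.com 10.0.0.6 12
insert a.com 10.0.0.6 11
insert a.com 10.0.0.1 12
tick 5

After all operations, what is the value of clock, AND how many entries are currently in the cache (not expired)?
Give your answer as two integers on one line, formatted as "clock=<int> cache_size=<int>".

Op 1: insert a.com -> 10.0.0.7 (expiry=0+14=14). clock=0
Op 2: insert b.com -> 10.0.0.6 (expiry=0+2=2). clock=0
Op 3: insert a.com -> 10.0.0.1 (expiry=0+7=7). clock=0
Op 4: tick 3 -> clock=3. purged={b.com}
Op 5: tick 4 -> clock=7. purged={a.com}
Op 6: insert b.com -> 10.0.0.6 (expiry=7+12=19). clock=7
Op 7: insert a.com -> 10.0.0.6 (expiry=7+11=18). clock=7
Op 8: insert a.com -> 10.0.0.1 (expiry=7+12=19). clock=7
Op 9: tick 5 -> clock=12.
Final clock = 12
Final cache (unexpired): {a.com,b.com} -> size=2

Answer: clock=12 cache_size=2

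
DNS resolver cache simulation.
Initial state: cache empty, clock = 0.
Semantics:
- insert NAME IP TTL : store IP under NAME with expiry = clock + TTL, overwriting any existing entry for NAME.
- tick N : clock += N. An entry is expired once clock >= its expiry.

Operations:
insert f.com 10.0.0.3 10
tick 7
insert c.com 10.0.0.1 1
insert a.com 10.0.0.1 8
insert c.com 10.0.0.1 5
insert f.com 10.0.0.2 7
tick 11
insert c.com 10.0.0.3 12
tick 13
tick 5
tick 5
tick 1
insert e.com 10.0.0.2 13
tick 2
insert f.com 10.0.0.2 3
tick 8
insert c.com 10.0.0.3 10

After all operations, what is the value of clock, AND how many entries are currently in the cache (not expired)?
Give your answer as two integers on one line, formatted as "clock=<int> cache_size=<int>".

Answer: clock=52 cache_size=2

Derivation:
Op 1: insert f.com -> 10.0.0.3 (expiry=0+10=10). clock=0
Op 2: tick 7 -> clock=7.
Op 3: insert c.com -> 10.0.0.1 (expiry=7+1=8). clock=7
Op 4: insert a.com -> 10.0.0.1 (expiry=7+8=15). clock=7
Op 5: insert c.com -> 10.0.0.1 (expiry=7+5=12). clock=7
Op 6: insert f.com -> 10.0.0.2 (expiry=7+7=14). clock=7
Op 7: tick 11 -> clock=18. purged={a.com,c.com,f.com}
Op 8: insert c.com -> 10.0.0.3 (expiry=18+12=30). clock=18
Op 9: tick 13 -> clock=31. purged={c.com}
Op 10: tick 5 -> clock=36.
Op 11: tick 5 -> clock=41.
Op 12: tick 1 -> clock=42.
Op 13: insert e.com -> 10.0.0.2 (expiry=42+13=55). clock=42
Op 14: tick 2 -> clock=44.
Op 15: insert f.com -> 10.0.0.2 (expiry=44+3=47). clock=44
Op 16: tick 8 -> clock=52. purged={f.com}
Op 17: insert c.com -> 10.0.0.3 (expiry=52+10=62). clock=52
Final clock = 52
Final cache (unexpired): {c.com,e.com} -> size=2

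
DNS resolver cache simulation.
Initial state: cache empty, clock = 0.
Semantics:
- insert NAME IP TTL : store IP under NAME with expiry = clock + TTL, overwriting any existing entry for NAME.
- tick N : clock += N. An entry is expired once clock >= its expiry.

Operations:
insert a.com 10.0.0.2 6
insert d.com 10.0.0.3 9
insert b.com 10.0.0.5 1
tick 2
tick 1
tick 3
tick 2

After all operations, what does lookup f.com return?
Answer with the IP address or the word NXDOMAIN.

Answer: NXDOMAIN

Derivation:
Op 1: insert a.com -> 10.0.0.2 (expiry=0+6=6). clock=0
Op 2: insert d.com -> 10.0.0.3 (expiry=0+9=9). clock=0
Op 3: insert b.com -> 10.0.0.5 (expiry=0+1=1). clock=0
Op 4: tick 2 -> clock=2. purged={b.com}
Op 5: tick 1 -> clock=3.
Op 6: tick 3 -> clock=6. purged={a.com}
Op 7: tick 2 -> clock=8.
lookup f.com: not in cache (expired or never inserted)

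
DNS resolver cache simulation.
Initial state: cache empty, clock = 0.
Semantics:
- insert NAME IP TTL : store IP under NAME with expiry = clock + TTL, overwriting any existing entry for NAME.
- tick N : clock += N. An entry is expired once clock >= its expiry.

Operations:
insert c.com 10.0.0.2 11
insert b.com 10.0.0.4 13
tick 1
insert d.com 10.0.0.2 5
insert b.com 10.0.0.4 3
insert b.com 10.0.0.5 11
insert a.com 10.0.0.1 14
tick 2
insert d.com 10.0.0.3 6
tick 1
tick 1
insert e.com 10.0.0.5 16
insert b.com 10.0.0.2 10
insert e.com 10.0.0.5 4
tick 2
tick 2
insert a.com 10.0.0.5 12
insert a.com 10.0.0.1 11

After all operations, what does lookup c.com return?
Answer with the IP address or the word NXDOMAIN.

Op 1: insert c.com -> 10.0.0.2 (expiry=0+11=11). clock=0
Op 2: insert b.com -> 10.0.0.4 (expiry=0+13=13). clock=0
Op 3: tick 1 -> clock=1.
Op 4: insert d.com -> 10.0.0.2 (expiry=1+5=6). clock=1
Op 5: insert b.com -> 10.0.0.4 (expiry=1+3=4). clock=1
Op 6: insert b.com -> 10.0.0.5 (expiry=1+11=12). clock=1
Op 7: insert a.com -> 10.0.0.1 (expiry=1+14=15). clock=1
Op 8: tick 2 -> clock=3.
Op 9: insert d.com -> 10.0.0.3 (expiry=3+6=9). clock=3
Op 10: tick 1 -> clock=4.
Op 11: tick 1 -> clock=5.
Op 12: insert e.com -> 10.0.0.5 (expiry=5+16=21). clock=5
Op 13: insert b.com -> 10.0.0.2 (expiry=5+10=15). clock=5
Op 14: insert e.com -> 10.0.0.5 (expiry=5+4=9). clock=5
Op 15: tick 2 -> clock=7.
Op 16: tick 2 -> clock=9. purged={d.com,e.com}
Op 17: insert a.com -> 10.0.0.5 (expiry=9+12=21). clock=9
Op 18: insert a.com -> 10.0.0.1 (expiry=9+11=20). clock=9
lookup c.com: present, ip=10.0.0.2 expiry=11 > clock=9

Answer: 10.0.0.2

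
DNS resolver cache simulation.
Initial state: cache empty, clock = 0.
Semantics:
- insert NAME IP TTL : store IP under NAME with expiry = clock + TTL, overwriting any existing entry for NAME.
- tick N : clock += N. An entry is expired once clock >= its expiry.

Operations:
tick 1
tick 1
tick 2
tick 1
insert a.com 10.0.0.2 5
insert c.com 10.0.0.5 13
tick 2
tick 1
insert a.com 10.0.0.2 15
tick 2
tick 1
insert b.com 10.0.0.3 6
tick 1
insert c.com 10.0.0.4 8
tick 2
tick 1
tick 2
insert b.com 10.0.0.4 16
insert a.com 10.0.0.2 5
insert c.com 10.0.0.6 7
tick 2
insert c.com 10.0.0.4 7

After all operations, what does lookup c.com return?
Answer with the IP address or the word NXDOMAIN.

Op 1: tick 1 -> clock=1.
Op 2: tick 1 -> clock=2.
Op 3: tick 2 -> clock=4.
Op 4: tick 1 -> clock=5.
Op 5: insert a.com -> 10.0.0.2 (expiry=5+5=10). clock=5
Op 6: insert c.com -> 10.0.0.5 (expiry=5+13=18). clock=5
Op 7: tick 2 -> clock=7.
Op 8: tick 1 -> clock=8.
Op 9: insert a.com -> 10.0.0.2 (expiry=8+15=23). clock=8
Op 10: tick 2 -> clock=10.
Op 11: tick 1 -> clock=11.
Op 12: insert b.com -> 10.0.0.3 (expiry=11+6=17). clock=11
Op 13: tick 1 -> clock=12.
Op 14: insert c.com -> 10.0.0.4 (expiry=12+8=20). clock=12
Op 15: tick 2 -> clock=14.
Op 16: tick 1 -> clock=15.
Op 17: tick 2 -> clock=17. purged={b.com}
Op 18: insert b.com -> 10.0.0.4 (expiry=17+16=33). clock=17
Op 19: insert a.com -> 10.0.0.2 (expiry=17+5=22). clock=17
Op 20: insert c.com -> 10.0.0.6 (expiry=17+7=24). clock=17
Op 21: tick 2 -> clock=19.
Op 22: insert c.com -> 10.0.0.4 (expiry=19+7=26). clock=19
lookup c.com: present, ip=10.0.0.4 expiry=26 > clock=19

Answer: 10.0.0.4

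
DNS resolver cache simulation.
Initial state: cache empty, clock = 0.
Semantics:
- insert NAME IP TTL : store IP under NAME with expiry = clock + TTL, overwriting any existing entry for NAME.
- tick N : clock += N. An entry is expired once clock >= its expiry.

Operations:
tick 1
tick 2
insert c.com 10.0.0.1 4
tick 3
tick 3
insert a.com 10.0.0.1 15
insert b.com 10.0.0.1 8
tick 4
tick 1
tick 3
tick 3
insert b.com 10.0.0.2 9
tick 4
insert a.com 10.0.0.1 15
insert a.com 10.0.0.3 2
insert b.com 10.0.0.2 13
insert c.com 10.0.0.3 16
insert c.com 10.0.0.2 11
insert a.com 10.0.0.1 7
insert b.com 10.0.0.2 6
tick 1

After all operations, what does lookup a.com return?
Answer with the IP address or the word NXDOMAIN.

Op 1: tick 1 -> clock=1.
Op 2: tick 2 -> clock=3.
Op 3: insert c.com -> 10.0.0.1 (expiry=3+4=7). clock=3
Op 4: tick 3 -> clock=6.
Op 5: tick 3 -> clock=9. purged={c.com}
Op 6: insert a.com -> 10.0.0.1 (expiry=9+15=24). clock=9
Op 7: insert b.com -> 10.0.0.1 (expiry=9+8=17). clock=9
Op 8: tick 4 -> clock=13.
Op 9: tick 1 -> clock=14.
Op 10: tick 3 -> clock=17. purged={b.com}
Op 11: tick 3 -> clock=20.
Op 12: insert b.com -> 10.0.0.2 (expiry=20+9=29). clock=20
Op 13: tick 4 -> clock=24. purged={a.com}
Op 14: insert a.com -> 10.0.0.1 (expiry=24+15=39). clock=24
Op 15: insert a.com -> 10.0.0.3 (expiry=24+2=26). clock=24
Op 16: insert b.com -> 10.0.0.2 (expiry=24+13=37). clock=24
Op 17: insert c.com -> 10.0.0.3 (expiry=24+16=40). clock=24
Op 18: insert c.com -> 10.0.0.2 (expiry=24+11=35). clock=24
Op 19: insert a.com -> 10.0.0.1 (expiry=24+7=31). clock=24
Op 20: insert b.com -> 10.0.0.2 (expiry=24+6=30). clock=24
Op 21: tick 1 -> clock=25.
lookup a.com: present, ip=10.0.0.1 expiry=31 > clock=25

Answer: 10.0.0.1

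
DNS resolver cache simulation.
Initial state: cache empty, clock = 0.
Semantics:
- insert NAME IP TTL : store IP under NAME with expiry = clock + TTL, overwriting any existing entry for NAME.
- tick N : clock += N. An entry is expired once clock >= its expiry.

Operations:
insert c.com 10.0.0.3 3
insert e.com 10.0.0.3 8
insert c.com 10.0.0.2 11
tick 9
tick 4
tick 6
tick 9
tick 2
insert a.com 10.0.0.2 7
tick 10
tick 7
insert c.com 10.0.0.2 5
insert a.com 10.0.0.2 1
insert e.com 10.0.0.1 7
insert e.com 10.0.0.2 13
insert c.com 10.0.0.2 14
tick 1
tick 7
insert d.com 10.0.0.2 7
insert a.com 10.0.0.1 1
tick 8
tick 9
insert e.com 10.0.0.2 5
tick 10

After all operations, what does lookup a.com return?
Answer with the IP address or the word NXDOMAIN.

Op 1: insert c.com -> 10.0.0.3 (expiry=0+3=3). clock=0
Op 2: insert e.com -> 10.0.0.3 (expiry=0+8=8). clock=0
Op 3: insert c.com -> 10.0.0.2 (expiry=0+11=11). clock=0
Op 4: tick 9 -> clock=9. purged={e.com}
Op 5: tick 4 -> clock=13. purged={c.com}
Op 6: tick 6 -> clock=19.
Op 7: tick 9 -> clock=28.
Op 8: tick 2 -> clock=30.
Op 9: insert a.com -> 10.0.0.2 (expiry=30+7=37). clock=30
Op 10: tick 10 -> clock=40. purged={a.com}
Op 11: tick 7 -> clock=47.
Op 12: insert c.com -> 10.0.0.2 (expiry=47+5=52). clock=47
Op 13: insert a.com -> 10.0.0.2 (expiry=47+1=48). clock=47
Op 14: insert e.com -> 10.0.0.1 (expiry=47+7=54). clock=47
Op 15: insert e.com -> 10.0.0.2 (expiry=47+13=60). clock=47
Op 16: insert c.com -> 10.0.0.2 (expiry=47+14=61). clock=47
Op 17: tick 1 -> clock=48. purged={a.com}
Op 18: tick 7 -> clock=55.
Op 19: insert d.com -> 10.0.0.2 (expiry=55+7=62). clock=55
Op 20: insert a.com -> 10.0.0.1 (expiry=55+1=56). clock=55
Op 21: tick 8 -> clock=63. purged={a.com,c.com,d.com,e.com}
Op 22: tick 9 -> clock=72.
Op 23: insert e.com -> 10.0.0.2 (expiry=72+5=77). clock=72
Op 24: tick 10 -> clock=82. purged={e.com}
lookup a.com: not in cache (expired or never inserted)

Answer: NXDOMAIN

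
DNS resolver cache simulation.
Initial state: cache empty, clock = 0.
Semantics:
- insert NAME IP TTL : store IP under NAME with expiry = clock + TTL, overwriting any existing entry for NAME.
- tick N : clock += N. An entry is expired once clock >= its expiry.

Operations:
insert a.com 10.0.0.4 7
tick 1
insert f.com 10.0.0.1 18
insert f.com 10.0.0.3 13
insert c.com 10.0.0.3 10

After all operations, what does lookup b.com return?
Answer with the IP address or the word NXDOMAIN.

Answer: NXDOMAIN

Derivation:
Op 1: insert a.com -> 10.0.0.4 (expiry=0+7=7). clock=0
Op 2: tick 1 -> clock=1.
Op 3: insert f.com -> 10.0.0.1 (expiry=1+18=19). clock=1
Op 4: insert f.com -> 10.0.0.3 (expiry=1+13=14). clock=1
Op 5: insert c.com -> 10.0.0.3 (expiry=1+10=11). clock=1
lookup b.com: not in cache (expired or never inserted)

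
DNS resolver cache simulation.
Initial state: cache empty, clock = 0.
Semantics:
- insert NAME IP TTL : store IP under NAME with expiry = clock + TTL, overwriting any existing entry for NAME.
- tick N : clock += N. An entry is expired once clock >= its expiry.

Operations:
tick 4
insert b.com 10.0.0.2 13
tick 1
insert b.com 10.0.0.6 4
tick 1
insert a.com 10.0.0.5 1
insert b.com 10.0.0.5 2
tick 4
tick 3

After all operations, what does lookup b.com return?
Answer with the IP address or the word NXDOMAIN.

Op 1: tick 4 -> clock=4.
Op 2: insert b.com -> 10.0.0.2 (expiry=4+13=17). clock=4
Op 3: tick 1 -> clock=5.
Op 4: insert b.com -> 10.0.0.6 (expiry=5+4=9). clock=5
Op 5: tick 1 -> clock=6.
Op 6: insert a.com -> 10.0.0.5 (expiry=6+1=7). clock=6
Op 7: insert b.com -> 10.0.0.5 (expiry=6+2=8). clock=6
Op 8: tick 4 -> clock=10. purged={a.com,b.com}
Op 9: tick 3 -> clock=13.
lookup b.com: not in cache (expired or never inserted)

Answer: NXDOMAIN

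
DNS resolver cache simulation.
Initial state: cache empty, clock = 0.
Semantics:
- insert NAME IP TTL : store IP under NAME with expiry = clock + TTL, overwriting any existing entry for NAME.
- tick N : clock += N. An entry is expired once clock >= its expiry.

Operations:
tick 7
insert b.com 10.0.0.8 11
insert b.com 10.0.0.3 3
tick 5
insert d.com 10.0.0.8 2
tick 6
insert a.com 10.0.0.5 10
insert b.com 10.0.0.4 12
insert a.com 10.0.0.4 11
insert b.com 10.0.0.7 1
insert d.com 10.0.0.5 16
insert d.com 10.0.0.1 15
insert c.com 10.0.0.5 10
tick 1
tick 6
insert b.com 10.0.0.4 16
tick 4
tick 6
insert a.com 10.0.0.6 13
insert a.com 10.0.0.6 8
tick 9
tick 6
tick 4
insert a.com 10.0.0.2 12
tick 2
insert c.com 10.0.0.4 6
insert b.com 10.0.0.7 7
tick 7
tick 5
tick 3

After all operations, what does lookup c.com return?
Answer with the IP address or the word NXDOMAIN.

Answer: NXDOMAIN

Derivation:
Op 1: tick 7 -> clock=7.
Op 2: insert b.com -> 10.0.0.8 (expiry=7+11=18). clock=7
Op 3: insert b.com -> 10.0.0.3 (expiry=7+3=10). clock=7
Op 4: tick 5 -> clock=12. purged={b.com}
Op 5: insert d.com -> 10.0.0.8 (expiry=12+2=14). clock=12
Op 6: tick 6 -> clock=18. purged={d.com}
Op 7: insert a.com -> 10.0.0.5 (expiry=18+10=28). clock=18
Op 8: insert b.com -> 10.0.0.4 (expiry=18+12=30). clock=18
Op 9: insert a.com -> 10.0.0.4 (expiry=18+11=29). clock=18
Op 10: insert b.com -> 10.0.0.7 (expiry=18+1=19). clock=18
Op 11: insert d.com -> 10.0.0.5 (expiry=18+16=34). clock=18
Op 12: insert d.com -> 10.0.0.1 (expiry=18+15=33). clock=18
Op 13: insert c.com -> 10.0.0.5 (expiry=18+10=28). clock=18
Op 14: tick 1 -> clock=19. purged={b.com}
Op 15: tick 6 -> clock=25.
Op 16: insert b.com -> 10.0.0.4 (expiry=25+16=41). clock=25
Op 17: tick 4 -> clock=29. purged={a.com,c.com}
Op 18: tick 6 -> clock=35. purged={d.com}
Op 19: insert a.com -> 10.0.0.6 (expiry=35+13=48). clock=35
Op 20: insert a.com -> 10.0.0.6 (expiry=35+8=43). clock=35
Op 21: tick 9 -> clock=44. purged={a.com,b.com}
Op 22: tick 6 -> clock=50.
Op 23: tick 4 -> clock=54.
Op 24: insert a.com -> 10.0.0.2 (expiry=54+12=66). clock=54
Op 25: tick 2 -> clock=56.
Op 26: insert c.com -> 10.0.0.4 (expiry=56+6=62). clock=56
Op 27: insert b.com -> 10.0.0.7 (expiry=56+7=63). clock=56
Op 28: tick 7 -> clock=63. purged={b.com,c.com}
Op 29: tick 5 -> clock=68. purged={a.com}
Op 30: tick 3 -> clock=71.
lookup c.com: not in cache (expired or never inserted)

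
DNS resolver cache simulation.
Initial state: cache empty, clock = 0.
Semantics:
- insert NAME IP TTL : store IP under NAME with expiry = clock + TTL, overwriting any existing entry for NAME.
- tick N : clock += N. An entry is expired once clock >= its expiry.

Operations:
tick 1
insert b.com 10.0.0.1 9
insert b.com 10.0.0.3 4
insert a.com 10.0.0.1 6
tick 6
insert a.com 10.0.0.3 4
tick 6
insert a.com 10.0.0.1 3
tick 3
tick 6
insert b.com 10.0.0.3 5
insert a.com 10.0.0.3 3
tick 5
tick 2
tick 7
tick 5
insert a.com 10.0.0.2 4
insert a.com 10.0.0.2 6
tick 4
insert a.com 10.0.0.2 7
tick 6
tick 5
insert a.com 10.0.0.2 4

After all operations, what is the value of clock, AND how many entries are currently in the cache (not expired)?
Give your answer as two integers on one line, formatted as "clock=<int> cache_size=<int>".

Answer: clock=56 cache_size=1

Derivation:
Op 1: tick 1 -> clock=1.
Op 2: insert b.com -> 10.0.0.1 (expiry=1+9=10). clock=1
Op 3: insert b.com -> 10.0.0.3 (expiry=1+4=5). clock=1
Op 4: insert a.com -> 10.0.0.1 (expiry=1+6=7). clock=1
Op 5: tick 6 -> clock=7. purged={a.com,b.com}
Op 6: insert a.com -> 10.0.0.3 (expiry=7+4=11). clock=7
Op 7: tick 6 -> clock=13. purged={a.com}
Op 8: insert a.com -> 10.0.0.1 (expiry=13+3=16). clock=13
Op 9: tick 3 -> clock=16. purged={a.com}
Op 10: tick 6 -> clock=22.
Op 11: insert b.com -> 10.0.0.3 (expiry=22+5=27). clock=22
Op 12: insert a.com -> 10.0.0.3 (expiry=22+3=25). clock=22
Op 13: tick 5 -> clock=27. purged={a.com,b.com}
Op 14: tick 2 -> clock=29.
Op 15: tick 7 -> clock=36.
Op 16: tick 5 -> clock=41.
Op 17: insert a.com -> 10.0.0.2 (expiry=41+4=45). clock=41
Op 18: insert a.com -> 10.0.0.2 (expiry=41+6=47). clock=41
Op 19: tick 4 -> clock=45.
Op 20: insert a.com -> 10.0.0.2 (expiry=45+7=52). clock=45
Op 21: tick 6 -> clock=51.
Op 22: tick 5 -> clock=56. purged={a.com}
Op 23: insert a.com -> 10.0.0.2 (expiry=56+4=60). clock=56
Final clock = 56
Final cache (unexpired): {a.com} -> size=1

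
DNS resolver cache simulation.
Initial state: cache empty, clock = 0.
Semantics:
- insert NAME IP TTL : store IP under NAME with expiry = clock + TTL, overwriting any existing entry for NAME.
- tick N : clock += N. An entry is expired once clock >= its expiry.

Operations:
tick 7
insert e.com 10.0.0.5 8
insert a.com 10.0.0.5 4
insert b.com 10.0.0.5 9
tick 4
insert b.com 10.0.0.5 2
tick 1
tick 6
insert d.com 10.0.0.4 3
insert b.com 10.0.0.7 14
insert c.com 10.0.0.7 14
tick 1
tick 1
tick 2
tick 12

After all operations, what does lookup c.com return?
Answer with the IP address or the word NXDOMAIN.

Op 1: tick 7 -> clock=7.
Op 2: insert e.com -> 10.0.0.5 (expiry=7+8=15). clock=7
Op 3: insert a.com -> 10.0.0.5 (expiry=7+4=11). clock=7
Op 4: insert b.com -> 10.0.0.5 (expiry=7+9=16). clock=7
Op 5: tick 4 -> clock=11. purged={a.com}
Op 6: insert b.com -> 10.0.0.5 (expiry=11+2=13). clock=11
Op 7: tick 1 -> clock=12.
Op 8: tick 6 -> clock=18. purged={b.com,e.com}
Op 9: insert d.com -> 10.0.0.4 (expiry=18+3=21). clock=18
Op 10: insert b.com -> 10.0.0.7 (expiry=18+14=32). clock=18
Op 11: insert c.com -> 10.0.0.7 (expiry=18+14=32). clock=18
Op 12: tick 1 -> clock=19.
Op 13: tick 1 -> clock=20.
Op 14: tick 2 -> clock=22. purged={d.com}
Op 15: tick 12 -> clock=34. purged={b.com,c.com}
lookup c.com: not in cache (expired or never inserted)

Answer: NXDOMAIN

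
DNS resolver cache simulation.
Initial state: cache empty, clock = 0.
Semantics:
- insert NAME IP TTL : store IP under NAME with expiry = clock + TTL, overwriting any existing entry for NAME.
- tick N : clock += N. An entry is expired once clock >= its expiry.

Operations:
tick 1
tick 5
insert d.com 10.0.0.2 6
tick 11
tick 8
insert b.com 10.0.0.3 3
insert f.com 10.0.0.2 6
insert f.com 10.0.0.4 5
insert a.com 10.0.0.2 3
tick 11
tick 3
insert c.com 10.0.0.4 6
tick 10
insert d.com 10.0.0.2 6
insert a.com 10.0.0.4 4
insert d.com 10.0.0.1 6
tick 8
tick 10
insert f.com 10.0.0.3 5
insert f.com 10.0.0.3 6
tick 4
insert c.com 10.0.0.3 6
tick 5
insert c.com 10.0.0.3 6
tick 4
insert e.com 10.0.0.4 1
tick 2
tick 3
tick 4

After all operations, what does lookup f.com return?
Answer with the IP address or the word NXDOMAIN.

Answer: NXDOMAIN

Derivation:
Op 1: tick 1 -> clock=1.
Op 2: tick 5 -> clock=6.
Op 3: insert d.com -> 10.0.0.2 (expiry=6+6=12). clock=6
Op 4: tick 11 -> clock=17. purged={d.com}
Op 5: tick 8 -> clock=25.
Op 6: insert b.com -> 10.0.0.3 (expiry=25+3=28). clock=25
Op 7: insert f.com -> 10.0.0.2 (expiry=25+6=31). clock=25
Op 8: insert f.com -> 10.0.0.4 (expiry=25+5=30). clock=25
Op 9: insert a.com -> 10.0.0.2 (expiry=25+3=28). clock=25
Op 10: tick 11 -> clock=36. purged={a.com,b.com,f.com}
Op 11: tick 3 -> clock=39.
Op 12: insert c.com -> 10.0.0.4 (expiry=39+6=45). clock=39
Op 13: tick 10 -> clock=49. purged={c.com}
Op 14: insert d.com -> 10.0.0.2 (expiry=49+6=55). clock=49
Op 15: insert a.com -> 10.0.0.4 (expiry=49+4=53). clock=49
Op 16: insert d.com -> 10.0.0.1 (expiry=49+6=55). clock=49
Op 17: tick 8 -> clock=57. purged={a.com,d.com}
Op 18: tick 10 -> clock=67.
Op 19: insert f.com -> 10.0.0.3 (expiry=67+5=72). clock=67
Op 20: insert f.com -> 10.0.0.3 (expiry=67+6=73). clock=67
Op 21: tick 4 -> clock=71.
Op 22: insert c.com -> 10.0.0.3 (expiry=71+6=77). clock=71
Op 23: tick 5 -> clock=76. purged={f.com}
Op 24: insert c.com -> 10.0.0.3 (expiry=76+6=82). clock=76
Op 25: tick 4 -> clock=80.
Op 26: insert e.com -> 10.0.0.4 (expiry=80+1=81). clock=80
Op 27: tick 2 -> clock=82. purged={c.com,e.com}
Op 28: tick 3 -> clock=85.
Op 29: tick 4 -> clock=89.
lookup f.com: not in cache (expired or never inserted)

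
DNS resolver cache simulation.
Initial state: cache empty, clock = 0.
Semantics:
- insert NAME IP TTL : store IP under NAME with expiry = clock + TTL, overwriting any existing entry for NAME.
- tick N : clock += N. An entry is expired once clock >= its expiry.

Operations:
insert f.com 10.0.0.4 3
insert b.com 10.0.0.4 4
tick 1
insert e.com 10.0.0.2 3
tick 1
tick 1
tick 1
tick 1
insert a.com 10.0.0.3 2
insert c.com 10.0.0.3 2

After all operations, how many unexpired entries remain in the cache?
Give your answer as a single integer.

Op 1: insert f.com -> 10.0.0.4 (expiry=0+3=3). clock=0
Op 2: insert b.com -> 10.0.0.4 (expiry=0+4=4). clock=0
Op 3: tick 1 -> clock=1.
Op 4: insert e.com -> 10.0.0.2 (expiry=1+3=4). clock=1
Op 5: tick 1 -> clock=2.
Op 6: tick 1 -> clock=3. purged={f.com}
Op 7: tick 1 -> clock=4. purged={b.com,e.com}
Op 8: tick 1 -> clock=5.
Op 9: insert a.com -> 10.0.0.3 (expiry=5+2=7). clock=5
Op 10: insert c.com -> 10.0.0.3 (expiry=5+2=7). clock=5
Final cache (unexpired): {a.com,c.com} -> size=2

Answer: 2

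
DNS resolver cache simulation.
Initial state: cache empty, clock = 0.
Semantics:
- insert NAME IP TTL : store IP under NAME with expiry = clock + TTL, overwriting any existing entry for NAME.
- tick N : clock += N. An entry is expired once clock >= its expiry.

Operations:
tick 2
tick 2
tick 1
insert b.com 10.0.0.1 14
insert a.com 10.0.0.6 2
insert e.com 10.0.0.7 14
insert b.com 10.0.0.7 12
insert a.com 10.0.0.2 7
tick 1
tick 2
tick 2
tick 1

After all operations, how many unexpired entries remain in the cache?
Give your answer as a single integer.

Answer: 3

Derivation:
Op 1: tick 2 -> clock=2.
Op 2: tick 2 -> clock=4.
Op 3: tick 1 -> clock=5.
Op 4: insert b.com -> 10.0.0.1 (expiry=5+14=19). clock=5
Op 5: insert a.com -> 10.0.0.6 (expiry=5+2=7). clock=5
Op 6: insert e.com -> 10.0.0.7 (expiry=5+14=19). clock=5
Op 7: insert b.com -> 10.0.0.7 (expiry=5+12=17). clock=5
Op 8: insert a.com -> 10.0.0.2 (expiry=5+7=12). clock=5
Op 9: tick 1 -> clock=6.
Op 10: tick 2 -> clock=8.
Op 11: tick 2 -> clock=10.
Op 12: tick 1 -> clock=11.
Final cache (unexpired): {a.com,b.com,e.com} -> size=3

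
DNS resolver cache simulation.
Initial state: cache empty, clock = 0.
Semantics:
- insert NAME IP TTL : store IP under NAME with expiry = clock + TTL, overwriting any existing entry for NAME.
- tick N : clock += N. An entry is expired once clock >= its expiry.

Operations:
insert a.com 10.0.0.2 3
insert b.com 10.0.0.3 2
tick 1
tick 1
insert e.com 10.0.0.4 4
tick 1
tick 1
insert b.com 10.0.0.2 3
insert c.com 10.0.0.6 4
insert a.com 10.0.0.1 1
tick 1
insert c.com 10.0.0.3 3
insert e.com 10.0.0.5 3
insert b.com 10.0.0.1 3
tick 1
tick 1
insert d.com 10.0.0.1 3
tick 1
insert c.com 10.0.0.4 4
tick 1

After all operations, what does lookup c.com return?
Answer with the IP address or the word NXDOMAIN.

Op 1: insert a.com -> 10.0.0.2 (expiry=0+3=3). clock=0
Op 2: insert b.com -> 10.0.0.3 (expiry=0+2=2). clock=0
Op 3: tick 1 -> clock=1.
Op 4: tick 1 -> clock=2. purged={b.com}
Op 5: insert e.com -> 10.0.0.4 (expiry=2+4=6). clock=2
Op 6: tick 1 -> clock=3. purged={a.com}
Op 7: tick 1 -> clock=4.
Op 8: insert b.com -> 10.0.0.2 (expiry=4+3=7). clock=4
Op 9: insert c.com -> 10.0.0.6 (expiry=4+4=8). clock=4
Op 10: insert a.com -> 10.0.0.1 (expiry=4+1=5). clock=4
Op 11: tick 1 -> clock=5. purged={a.com}
Op 12: insert c.com -> 10.0.0.3 (expiry=5+3=8). clock=5
Op 13: insert e.com -> 10.0.0.5 (expiry=5+3=8). clock=5
Op 14: insert b.com -> 10.0.0.1 (expiry=5+3=8). clock=5
Op 15: tick 1 -> clock=6.
Op 16: tick 1 -> clock=7.
Op 17: insert d.com -> 10.0.0.1 (expiry=7+3=10). clock=7
Op 18: tick 1 -> clock=8. purged={b.com,c.com,e.com}
Op 19: insert c.com -> 10.0.0.4 (expiry=8+4=12). clock=8
Op 20: tick 1 -> clock=9.
lookup c.com: present, ip=10.0.0.4 expiry=12 > clock=9

Answer: 10.0.0.4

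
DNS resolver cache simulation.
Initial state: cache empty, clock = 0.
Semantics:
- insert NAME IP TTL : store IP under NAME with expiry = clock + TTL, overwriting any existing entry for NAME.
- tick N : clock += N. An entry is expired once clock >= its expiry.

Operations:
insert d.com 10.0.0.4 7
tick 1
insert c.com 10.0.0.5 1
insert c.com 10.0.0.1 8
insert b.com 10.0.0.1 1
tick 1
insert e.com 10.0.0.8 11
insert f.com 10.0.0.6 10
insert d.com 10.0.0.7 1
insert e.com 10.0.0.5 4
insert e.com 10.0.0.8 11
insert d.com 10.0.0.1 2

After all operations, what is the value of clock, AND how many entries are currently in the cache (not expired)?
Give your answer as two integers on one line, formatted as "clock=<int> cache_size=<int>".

Answer: clock=2 cache_size=4

Derivation:
Op 1: insert d.com -> 10.0.0.4 (expiry=0+7=7). clock=0
Op 2: tick 1 -> clock=1.
Op 3: insert c.com -> 10.0.0.5 (expiry=1+1=2). clock=1
Op 4: insert c.com -> 10.0.0.1 (expiry=1+8=9). clock=1
Op 5: insert b.com -> 10.0.0.1 (expiry=1+1=2). clock=1
Op 6: tick 1 -> clock=2. purged={b.com}
Op 7: insert e.com -> 10.0.0.8 (expiry=2+11=13). clock=2
Op 8: insert f.com -> 10.0.0.6 (expiry=2+10=12). clock=2
Op 9: insert d.com -> 10.0.0.7 (expiry=2+1=3). clock=2
Op 10: insert e.com -> 10.0.0.5 (expiry=2+4=6). clock=2
Op 11: insert e.com -> 10.0.0.8 (expiry=2+11=13). clock=2
Op 12: insert d.com -> 10.0.0.1 (expiry=2+2=4). clock=2
Final clock = 2
Final cache (unexpired): {c.com,d.com,e.com,f.com} -> size=4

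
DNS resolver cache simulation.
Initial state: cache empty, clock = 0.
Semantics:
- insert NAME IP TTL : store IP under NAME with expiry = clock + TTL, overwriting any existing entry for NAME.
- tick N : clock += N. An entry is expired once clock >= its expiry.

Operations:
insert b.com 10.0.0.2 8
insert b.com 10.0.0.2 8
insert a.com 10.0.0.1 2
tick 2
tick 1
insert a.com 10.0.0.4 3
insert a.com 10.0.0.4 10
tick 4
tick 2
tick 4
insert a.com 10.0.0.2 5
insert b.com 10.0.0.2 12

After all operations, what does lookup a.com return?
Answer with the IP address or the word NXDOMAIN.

Answer: 10.0.0.2

Derivation:
Op 1: insert b.com -> 10.0.0.2 (expiry=0+8=8). clock=0
Op 2: insert b.com -> 10.0.0.2 (expiry=0+8=8). clock=0
Op 3: insert a.com -> 10.0.0.1 (expiry=0+2=2). clock=0
Op 4: tick 2 -> clock=2. purged={a.com}
Op 5: tick 1 -> clock=3.
Op 6: insert a.com -> 10.0.0.4 (expiry=3+3=6). clock=3
Op 7: insert a.com -> 10.0.0.4 (expiry=3+10=13). clock=3
Op 8: tick 4 -> clock=7.
Op 9: tick 2 -> clock=9. purged={b.com}
Op 10: tick 4 -> clock=13. purged={a.com}
Op 11: insert a.com -> 10.0.0.2 (expiry=13+5=18). clock=13
Op 12: insert b.com -> 10.0.0.2 (expiry=13+12=25). clock=13
lookup a.com: present, ip=10.0.0.2 expiry=18 > clock=13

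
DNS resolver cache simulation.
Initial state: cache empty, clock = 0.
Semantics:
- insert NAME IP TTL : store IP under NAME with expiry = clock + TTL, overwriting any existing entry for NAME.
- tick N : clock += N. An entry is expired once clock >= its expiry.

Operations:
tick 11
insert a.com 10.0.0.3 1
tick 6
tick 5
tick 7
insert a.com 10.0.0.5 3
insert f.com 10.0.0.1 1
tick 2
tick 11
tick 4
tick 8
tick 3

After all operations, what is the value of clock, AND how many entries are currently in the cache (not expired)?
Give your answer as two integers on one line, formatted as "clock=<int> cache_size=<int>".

Op 1: tick 11 -> clock=11.
Op 2: insert a.com -> 10.0.0.3 (expiry=11+1=12). clock=11
Op 3: tick 6 -> clock=17. purged={a.com}
Op 4: tick 5 -> clock=22.
Op 5: tick 7 -> clock=29.
Op 6: insert a.com -> 10.0.0.5 (expiry=29+3=32). clock=29
Op 7: insert f.com -> 10.0.0.1 (expiry=29+1=30). clock=29
Op 8: tick 2 -> clock=31. purged={f.com}
Op 9: tick 11 -> clock=42. purged={a.com}
Op 10: tick 4 -> clock=46.
Op 11: tick 8 -> clock=54.
Op 12: tick 3 -> clock=57.
Final clock = 57
Final cache (unexpired): {} -> size=0

Answer: clock=57 cache_size=0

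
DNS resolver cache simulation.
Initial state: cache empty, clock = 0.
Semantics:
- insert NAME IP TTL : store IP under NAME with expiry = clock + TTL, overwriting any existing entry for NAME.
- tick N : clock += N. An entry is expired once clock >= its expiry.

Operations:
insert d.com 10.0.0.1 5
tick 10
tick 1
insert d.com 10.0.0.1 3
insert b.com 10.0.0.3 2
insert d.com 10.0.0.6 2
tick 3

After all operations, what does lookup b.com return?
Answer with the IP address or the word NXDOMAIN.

Answer: NXDOMAIN

Derivation:
Op 1: insert d.com -> 10.0.0.1 (expiry=0+5=5). clock=0
Op 2: tick 10 -> clock=10. purged={d.com}
Op 3: tick 1 -> clock=11.
Op 4: insert d.com -> 10.0.0.1 (expiry=11+3=14). clock=11
Op 5: insert b.com -> 10.0.0.3 (expiry=11+2=13). clock=11
Op 6: insert d.com -> 10.0.0.6 (expiry=11+2=13). clock=11
Op 7: tick 3 -> clock=14. purged={b.com,d.com}
lookup b.com: not in cache (expired or never inserted)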